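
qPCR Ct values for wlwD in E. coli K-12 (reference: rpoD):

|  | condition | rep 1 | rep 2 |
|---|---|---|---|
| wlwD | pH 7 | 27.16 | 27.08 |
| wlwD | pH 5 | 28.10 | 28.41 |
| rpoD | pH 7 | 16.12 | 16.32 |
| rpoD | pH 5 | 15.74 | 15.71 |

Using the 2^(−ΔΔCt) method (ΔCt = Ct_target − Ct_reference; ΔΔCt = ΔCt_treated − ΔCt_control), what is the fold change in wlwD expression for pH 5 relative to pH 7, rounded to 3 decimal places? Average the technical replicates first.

Mean Ct: wlwD pH 7 27.120; wlwD pH 5 28.255; rpoD pH 7 16.220; rpoD pH 5 15.725
ΔCt(pH 7) = 27.120 − 16.220 = 10.900
ΔCt(pH 5) = 28.255 − 15.725 = 12.530
ΔΔCt = 12.530 − 10.900 = 1.630
Fold change = 2^(−1.630) = 0.3231

0.323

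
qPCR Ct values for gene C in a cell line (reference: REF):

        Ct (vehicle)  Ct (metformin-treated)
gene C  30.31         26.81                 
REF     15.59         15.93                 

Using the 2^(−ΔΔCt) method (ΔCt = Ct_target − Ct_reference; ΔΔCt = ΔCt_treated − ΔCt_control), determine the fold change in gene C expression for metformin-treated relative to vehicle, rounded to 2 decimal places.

14.32

ΔCt(vehicle) = 30.310 − 15.590 = 14.720
ΔCt(metformin-treated) = 26.810 − 15.930 = 10.880
ΔΔCt = 10.880 − 14.720 = -3.840
Fold change = 2^(−(-3.840)) = 2^3.840 = 14.320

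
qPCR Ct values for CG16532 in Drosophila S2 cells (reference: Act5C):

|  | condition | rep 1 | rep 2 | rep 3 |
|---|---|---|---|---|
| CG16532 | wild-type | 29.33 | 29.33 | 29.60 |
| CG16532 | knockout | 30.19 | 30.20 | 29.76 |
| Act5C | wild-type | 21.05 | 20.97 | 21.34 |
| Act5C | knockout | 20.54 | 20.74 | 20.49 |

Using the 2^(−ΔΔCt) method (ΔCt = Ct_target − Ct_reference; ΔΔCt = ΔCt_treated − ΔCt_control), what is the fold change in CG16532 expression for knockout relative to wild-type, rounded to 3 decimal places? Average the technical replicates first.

Mean Ct: CG16532 wild-type 29.420; CG16532 knockout 30.050; Act5C wild-type 21.120; Act5C knockout 20.590
ΔCt(wild-type) = 29.420 − 21.120 = 8.300
ΔCt(knockout) = 30.050 − 20.590 = 9.460
ΔΔCt = 9.460 − 8.300 = 1.160
Fold change = 2^(−1.160) = 0.4475

0.448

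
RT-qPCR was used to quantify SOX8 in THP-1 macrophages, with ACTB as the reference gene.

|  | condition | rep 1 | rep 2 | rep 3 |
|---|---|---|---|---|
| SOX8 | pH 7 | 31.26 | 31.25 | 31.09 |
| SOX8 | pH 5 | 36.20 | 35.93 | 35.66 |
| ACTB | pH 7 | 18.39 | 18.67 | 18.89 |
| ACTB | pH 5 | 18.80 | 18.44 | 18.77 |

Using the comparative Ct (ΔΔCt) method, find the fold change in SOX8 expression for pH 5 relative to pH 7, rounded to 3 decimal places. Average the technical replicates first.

0.038

Mean Ct: SOX8 pH 7 31.200; SOX8 pH 5 35.930; ACTB pH 7 18.650; ACTB pH 5 18.670
ΔCt(pH 7) = 31.200 − 18.650 = 12.550
ΔCt(pH 5) = 35.930 − 18.670 = 17.260
ΔΔCt = 17.260 − 12.550 = 4.710
Fold change = 2^(−4.710) = 0.0382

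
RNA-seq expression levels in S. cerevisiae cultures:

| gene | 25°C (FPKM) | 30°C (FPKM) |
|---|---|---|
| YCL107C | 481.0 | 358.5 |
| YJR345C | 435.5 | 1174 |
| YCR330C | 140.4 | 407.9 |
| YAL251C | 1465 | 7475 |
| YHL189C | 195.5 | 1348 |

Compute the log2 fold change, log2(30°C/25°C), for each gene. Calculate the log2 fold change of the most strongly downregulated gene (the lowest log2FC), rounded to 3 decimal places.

-0.424

log2(358.5/481.0) = -0.424  (YCL107C)
log2(1174/435.5) = 1.431  (YJR345C)
log2(407.9/140.4) = 1.539  (YCR330C)
log2(7475/1465) = 2.351  (YAL251C)
log2(1348/195.5) = 2.786  (YHL189C)
YCL107C is most strongly downregulated.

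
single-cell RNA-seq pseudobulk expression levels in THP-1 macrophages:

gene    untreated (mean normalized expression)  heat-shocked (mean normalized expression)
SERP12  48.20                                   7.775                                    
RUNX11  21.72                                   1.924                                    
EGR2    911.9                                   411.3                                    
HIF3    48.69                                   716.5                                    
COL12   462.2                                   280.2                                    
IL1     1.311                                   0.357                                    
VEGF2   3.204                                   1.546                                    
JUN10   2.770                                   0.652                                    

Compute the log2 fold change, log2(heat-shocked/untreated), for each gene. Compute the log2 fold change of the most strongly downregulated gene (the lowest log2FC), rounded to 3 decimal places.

log2(7.775/48.20) = -2.632  (SERP12)
log2(1.924/21.72) = -3.497  (RUNX11)
log2(411.3/911.9) = -1.149  (EGR2)
log2(716.5/48.69) = 3.879  (HIF3)
log2(280.2/462.2) = -0.722  (COL12)
log2(0.357/1.311) = -1.877  (IL1)
log2(1.546/3.204) = -1.051  (VEGF2)
log2(0.652/2.770) = -2.087  (JUN10)
RUNX11 is most strongly downregulated.

-3.497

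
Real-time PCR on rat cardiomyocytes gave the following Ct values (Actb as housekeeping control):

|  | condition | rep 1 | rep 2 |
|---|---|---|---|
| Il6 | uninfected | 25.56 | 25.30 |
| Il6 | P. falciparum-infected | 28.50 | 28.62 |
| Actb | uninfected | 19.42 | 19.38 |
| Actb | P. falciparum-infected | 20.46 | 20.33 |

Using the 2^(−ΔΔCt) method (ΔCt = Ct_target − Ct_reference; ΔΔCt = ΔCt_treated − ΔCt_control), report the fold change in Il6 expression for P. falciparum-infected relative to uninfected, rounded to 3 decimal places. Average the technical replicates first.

0.228

Mean Ct: Il6 uninfected 25.430; Il6 P. falciparum-infected 28.560; Actb uninfected 19.400; Actb P. falciparum-infected 20.395
ΔCt(uninfected) = 25.430 − 19.400 = 6.030
ΔCt(P. falciparum-infected) = 28.560 − 20.395 = 8.165
ΔΔCt = 8.165 − 6.030 = 2.135
Fold change = 2^(−2.135) = 0.2277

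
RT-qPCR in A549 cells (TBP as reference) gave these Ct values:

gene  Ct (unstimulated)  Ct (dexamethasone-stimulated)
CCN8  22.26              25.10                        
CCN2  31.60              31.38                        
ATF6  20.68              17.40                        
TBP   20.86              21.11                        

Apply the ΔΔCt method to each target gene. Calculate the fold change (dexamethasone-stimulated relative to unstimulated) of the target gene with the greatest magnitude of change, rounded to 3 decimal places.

11.551

CCN8: ΔΔCt = (25.10−21.11) − (22.26−20.86) = 3.99 − 1.40 = 2.59; fold change = 2^-2.59 = 0.166
CCN2: ΔΔCt = (31.38−21.11) − (31.60−20.86) = 10.27 − 10.74 = -0.47; fold change = 2^0.47 = 1.385
ATF6: ΔΔCt = (17.40−21.11) − (20.68−20.86) = -3.71 − (-0.18) = -3.53; fold change = 2^3.53 = 11.551
ATF6 has the largest |ΔΔCt| = 3.53.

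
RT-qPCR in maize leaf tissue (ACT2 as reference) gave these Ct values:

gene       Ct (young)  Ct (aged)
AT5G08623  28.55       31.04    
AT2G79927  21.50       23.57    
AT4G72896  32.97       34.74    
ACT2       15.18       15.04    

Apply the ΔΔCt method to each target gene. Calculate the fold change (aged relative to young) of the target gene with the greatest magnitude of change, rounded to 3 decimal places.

0.162

AT5G08623: ΔΔCt = (31.04−15.04) − (28.55−15.18) = 16.00 − 13.37 = 2.63; fold change = 2^-2.63 = 0.162
AT2G79927: ΔΔCt = (23.57−15.04) − (21.50−15.18) = 8.53 − 6.32 = 2.21; fold change = 2^-2.21 = 0.216
AT4G72896: ΔΔCt = (34.74−15.04) − (32.97−15.18) = 19.70 − 17.79 = 1.91; fold change = 2^-1.91 = 0.266
AT5G08623 has the largest |ΔΔCt| = 2.63.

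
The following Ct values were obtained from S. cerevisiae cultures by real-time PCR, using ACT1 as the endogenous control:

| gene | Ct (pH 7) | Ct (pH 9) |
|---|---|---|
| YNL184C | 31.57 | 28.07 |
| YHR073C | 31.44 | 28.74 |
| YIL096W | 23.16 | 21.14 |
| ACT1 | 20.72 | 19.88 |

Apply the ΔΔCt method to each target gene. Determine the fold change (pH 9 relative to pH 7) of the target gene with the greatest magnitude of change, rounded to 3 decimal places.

6.320

YNL184C: ΔΔCt = (28.07−19.88) − (31.57−20.72) = 8.19 − 10.85 = -2.66; fold change = 2^2.66 = 6.320
YHR073C: ΔΔCt = (28.74−19.88) − (31.44−20.72) = 8.86 − 10.72 = -1.86; fold change = 2^1.86 = 3.630
YIL096W: ΔΔCt = (21.14−19.88) − (23.16−20.72) = 1.26 − 2.44 = -1.18; fold change = 2^1.18 = 2.266
YNL184C has the largest |ΔΔCt| = 2.66.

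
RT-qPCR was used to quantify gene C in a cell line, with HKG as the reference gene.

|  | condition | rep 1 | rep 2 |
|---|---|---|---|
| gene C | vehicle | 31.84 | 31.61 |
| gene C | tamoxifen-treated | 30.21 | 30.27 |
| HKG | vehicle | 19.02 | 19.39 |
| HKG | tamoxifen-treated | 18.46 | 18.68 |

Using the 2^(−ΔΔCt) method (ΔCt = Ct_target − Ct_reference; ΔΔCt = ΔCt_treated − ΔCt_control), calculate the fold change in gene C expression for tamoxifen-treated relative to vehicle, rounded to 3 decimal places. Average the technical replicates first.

Mean Ct: gene C vehicle 31.725; gene C tamoxifen-treated 30.240; HKG vehicle 19.205; HKG tamoxifen-treated 18.570
ΔCt(vehicle) = 31.725 − 19.205 = 12.520
ΔCt(tamoxifen-treated) = 30.240 − 18.570 = 11.670
ΔΔCt = 11.670 − 12.520 = -0.850
Fold change = 2^(−(-0.850)) = 2^0.850 = 1.8025

1.803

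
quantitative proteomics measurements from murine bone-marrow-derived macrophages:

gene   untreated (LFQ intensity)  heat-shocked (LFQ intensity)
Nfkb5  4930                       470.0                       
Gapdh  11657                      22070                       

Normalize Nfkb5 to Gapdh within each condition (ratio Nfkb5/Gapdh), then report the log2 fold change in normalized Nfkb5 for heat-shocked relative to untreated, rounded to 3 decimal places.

-4.312

Nfkb5/Gapdh (untreated) = 4930 / 11657 = 0.42292
Nfkb5/Gapdh (heat-shocked) = 470.0 / 22070 = 0.021296
Fold change = 0.021296 / 0.42292 = 0.0504
log2(0.0504) = -4.3117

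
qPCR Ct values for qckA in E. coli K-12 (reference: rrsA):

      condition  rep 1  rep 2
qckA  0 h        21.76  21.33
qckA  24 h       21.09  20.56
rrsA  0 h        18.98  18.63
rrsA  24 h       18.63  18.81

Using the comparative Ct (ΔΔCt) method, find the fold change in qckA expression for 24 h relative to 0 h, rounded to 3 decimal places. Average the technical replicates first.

1.553

Mean Ct: qckA 0 h 21.545; qckA 24 h 20.825; rrsA 0 h 18.805; rrsA 24 h 18.720
ΔCt(0 h) = 21.545 − 18.805 = 2.740
ΔCt(24 h) = 20.825 − 18.720 = 2.105
ΔΔCt = 2.105 − 2.740 = -0.635
Fold change = 2^(−(-0.635)) = 2^0.635 = 1.5529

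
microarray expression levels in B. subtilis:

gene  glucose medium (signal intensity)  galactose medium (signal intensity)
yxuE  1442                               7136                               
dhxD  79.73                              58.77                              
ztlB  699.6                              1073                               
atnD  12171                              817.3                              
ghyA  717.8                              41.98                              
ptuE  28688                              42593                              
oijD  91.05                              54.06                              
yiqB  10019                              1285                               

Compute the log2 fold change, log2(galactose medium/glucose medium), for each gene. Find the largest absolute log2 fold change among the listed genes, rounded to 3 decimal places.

log2(7136/1442) = 2.307  (yxuE)
log2(58.77/79.73) = -0.440  (dhxD)
log2(1073/699.6) = 0.617  (ztlB)
log2(817.3/12171) = -3.896  (atnD)
log2(41.98/717.8) = -4.096  (ghyA)
log2(42593/28688) = 0.570  (ptuE)
log2(54.06/91.05) = -0.752  (oijD)
log2(1285/10019) = -2.963  (yiqB)
The largest magnitude belongs to ghyA.

4.096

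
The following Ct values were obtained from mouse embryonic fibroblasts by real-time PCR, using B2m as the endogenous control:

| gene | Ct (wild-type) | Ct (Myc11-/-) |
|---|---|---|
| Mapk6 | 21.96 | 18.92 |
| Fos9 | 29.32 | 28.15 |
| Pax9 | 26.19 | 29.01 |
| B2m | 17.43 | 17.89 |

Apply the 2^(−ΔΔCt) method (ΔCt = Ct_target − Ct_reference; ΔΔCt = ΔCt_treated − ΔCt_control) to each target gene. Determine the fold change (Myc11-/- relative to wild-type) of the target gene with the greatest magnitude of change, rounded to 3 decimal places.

11.314

Mapk6: ΔΔCt = (18.92−17.89) − (21.96−17.43) = 1.03 − 4.53 = -3.50; fold change = 2^3.50 = 11.314
Fos9: ΔΔCt = (28.15−17.89) − (29.32−17.43) = 10.26 − 11.89 = -1.63; fold change = 2^1.63 = 3.095
Pax9: ΔΔCt = (29.01−17.89) − (26.19−17.43) = 11.12 − 8.76 = 2.36; fold change = 2^-2.36 = 0.195
Mapk6 has the largest |ΔΔCt| = 3.50.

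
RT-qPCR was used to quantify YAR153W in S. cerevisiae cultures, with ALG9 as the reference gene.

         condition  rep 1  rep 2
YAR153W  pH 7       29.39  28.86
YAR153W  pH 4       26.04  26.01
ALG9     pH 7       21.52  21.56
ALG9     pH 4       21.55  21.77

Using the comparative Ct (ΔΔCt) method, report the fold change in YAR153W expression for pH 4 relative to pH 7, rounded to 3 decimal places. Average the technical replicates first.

9.318

Mean Ct: YAR153W pH 7 29.125; YAR153W pH 4 26.025; ALG9 pH 7 21.540; ALG9 pH 4 21.660
ΔCt(pH 7) = 29.125 − 21.540 = 7.585
ΔCt(pH 4) = 26.025 − 21.660 = 4.365
ΔΔCt = 4.365 − 7.585 = -3.220
Fold change = 2^(−(-3.220)) = 2^3.220 = 9.3179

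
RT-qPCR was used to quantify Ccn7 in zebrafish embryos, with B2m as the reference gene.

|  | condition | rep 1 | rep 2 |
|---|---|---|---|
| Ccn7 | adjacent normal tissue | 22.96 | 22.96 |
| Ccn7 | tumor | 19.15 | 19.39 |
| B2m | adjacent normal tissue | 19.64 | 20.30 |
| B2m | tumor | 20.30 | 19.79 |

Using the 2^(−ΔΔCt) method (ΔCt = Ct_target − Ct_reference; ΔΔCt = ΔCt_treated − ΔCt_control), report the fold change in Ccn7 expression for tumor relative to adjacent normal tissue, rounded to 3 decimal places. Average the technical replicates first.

13.595

Mean Ct: Ccn7 adjacent normal tissue 22.960; Ccn7 tumor 19.270; B2m adjacent normal tissue 19.970; B2m tumor 20.045
ΔCt(adjacent normal tissue) = 22.960 − 19.970 = 2.990
ΔCt(tumor) = 19.270 − 20.045 = -0.775
ΔΔCt = -0.775 − 2.990 = -3.765
Fold change = 2^(−(-3.765)) = 2^3.765 = 13.5950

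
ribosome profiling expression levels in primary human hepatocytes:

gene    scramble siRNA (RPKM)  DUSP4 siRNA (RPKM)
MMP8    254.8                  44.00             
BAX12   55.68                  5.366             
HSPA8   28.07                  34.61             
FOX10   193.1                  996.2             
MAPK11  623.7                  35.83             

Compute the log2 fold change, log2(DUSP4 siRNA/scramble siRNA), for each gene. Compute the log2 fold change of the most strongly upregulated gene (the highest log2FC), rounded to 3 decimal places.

log2(44.00/254.8) = -2.534  (MMP8)
log2(5.366/55.68) = -3.375  (BAX12)
log2(34.61/28.07) = 0.302  (HSPA8)
log2(996.2/193.1) = 2.367  (FOX10)
log2(35.83/623.7) = -4.122  (MAPK11)
FOX10 is most strongly upregulated.

2.367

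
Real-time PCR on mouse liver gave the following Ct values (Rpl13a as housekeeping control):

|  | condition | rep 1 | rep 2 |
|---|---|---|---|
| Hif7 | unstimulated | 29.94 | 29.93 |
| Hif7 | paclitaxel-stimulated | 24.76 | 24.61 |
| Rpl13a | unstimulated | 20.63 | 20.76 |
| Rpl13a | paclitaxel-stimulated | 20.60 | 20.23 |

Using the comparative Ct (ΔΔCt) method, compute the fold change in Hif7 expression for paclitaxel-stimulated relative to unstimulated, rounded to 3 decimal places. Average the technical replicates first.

Mean Ct: Hif7 unstimulated 29.935; Hif7 paclitaxel-stimulated 24.685; Rpl13a unstimulated 20.695; Rpl13a paclitaxel-stimulated 20.415
ΔCt(unstimulated) = 29.935 − 20.695 = 9.240
ΔCt(paclitaxel-stimulated) = 24.685 − 20.415 = 4.270
ΔΔCt = 4.270 − 9.240 = -4.970
Fold change = 2^(−(-4.970)) = 2^4.970 = 31.3414

31.341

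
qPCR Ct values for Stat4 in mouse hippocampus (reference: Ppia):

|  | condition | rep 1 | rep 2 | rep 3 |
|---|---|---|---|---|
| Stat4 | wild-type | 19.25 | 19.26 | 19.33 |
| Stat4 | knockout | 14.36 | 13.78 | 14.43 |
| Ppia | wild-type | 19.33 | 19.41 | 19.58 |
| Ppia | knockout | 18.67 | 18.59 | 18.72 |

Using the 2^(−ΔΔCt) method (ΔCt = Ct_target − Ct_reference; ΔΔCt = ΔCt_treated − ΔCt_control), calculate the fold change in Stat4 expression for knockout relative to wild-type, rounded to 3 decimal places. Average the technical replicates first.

Mean Ct: Stat4 wild-type 19.280; Stat4 knockout 14.190; Ppia wild-type 19.440; Ppia knockout 18.660
ΔCt(wild-type) = 19.280 − 19.440 = -0.160
ΔCt(knockout) = 14.190 − 18.660 = -4.470
ΔΔCt = -4.470 − (-0.160) = -4.310
Fold change = 2^(−(-4.310)) = 2^4.310 = 19.8353

19.835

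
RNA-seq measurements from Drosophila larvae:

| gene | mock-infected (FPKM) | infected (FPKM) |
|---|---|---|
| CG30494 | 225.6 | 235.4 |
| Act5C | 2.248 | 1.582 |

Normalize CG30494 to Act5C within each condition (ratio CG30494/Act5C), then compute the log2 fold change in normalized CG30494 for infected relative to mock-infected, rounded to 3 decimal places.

0.568

CG30494/Act5C (mock-infected) = 225.6 / 2.248 = 100.36
CG30494/Act5C (infected) = 235.4 / 1.582 = 148.8
Fold change = 148.8 / 100.36 = 1.4827
log2(1.4827) = 0.5682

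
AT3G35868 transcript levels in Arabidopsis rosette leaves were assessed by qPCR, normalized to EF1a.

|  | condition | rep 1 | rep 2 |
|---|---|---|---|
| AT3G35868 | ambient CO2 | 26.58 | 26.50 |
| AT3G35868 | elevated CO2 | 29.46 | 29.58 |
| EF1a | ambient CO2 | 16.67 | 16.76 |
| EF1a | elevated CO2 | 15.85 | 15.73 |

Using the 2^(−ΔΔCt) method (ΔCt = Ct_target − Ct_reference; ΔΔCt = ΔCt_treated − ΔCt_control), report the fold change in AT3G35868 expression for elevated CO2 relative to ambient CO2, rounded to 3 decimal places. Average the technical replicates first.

Mean Ct: AT3G35868 ambient CO2 26.540; AT3G35868 elevated CO2 29.520; EF1a ambient CO2 16.715; EF1a elevated CO2 15.790
ΔCt(ambient CO2) = 26.540 − 16.715 = 9.825
ΔCt(elevated CO2) = 29.520 − 15.790 = 13.730
ΔΔCt = 13.730 − 9.825 = 3.905
Fold change = 2^(−3.905) = 0.0668

0.067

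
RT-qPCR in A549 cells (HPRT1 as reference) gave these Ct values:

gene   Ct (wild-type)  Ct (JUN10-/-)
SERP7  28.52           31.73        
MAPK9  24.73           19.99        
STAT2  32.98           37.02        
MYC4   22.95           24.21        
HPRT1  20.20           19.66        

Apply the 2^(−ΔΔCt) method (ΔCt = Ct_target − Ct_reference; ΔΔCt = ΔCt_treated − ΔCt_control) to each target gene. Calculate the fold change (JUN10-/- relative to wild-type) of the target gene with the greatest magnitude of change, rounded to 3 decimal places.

SERP7: ΔΔCt = (31.73−19.66) − (28.52−20.20) = 12.07 − 8.32 = 3.75; fold change = 2^-3.75 = 0.074
MAPK9: ΔΔCt = (19.99−19.66) − (24.73−20.20) = 0.33 − 4.53 = -4.20; fold change = 2^4.20 = 18.379
STAT2: ΔΔCt = (37.02−19.66) − (32.98−20.20) = 17.36 − 12.78 = 4.58; fold change = 2^-4.58 = 0.042
MYC4: ΔΔCt = (24.21−19.66) − (22.95−20.20) = 4.55 − 2.75 = 1.80; fold change = 2^-1.80 = 0.287
STAT2 has the largest |ΔΔCt| = 4.58.

0.042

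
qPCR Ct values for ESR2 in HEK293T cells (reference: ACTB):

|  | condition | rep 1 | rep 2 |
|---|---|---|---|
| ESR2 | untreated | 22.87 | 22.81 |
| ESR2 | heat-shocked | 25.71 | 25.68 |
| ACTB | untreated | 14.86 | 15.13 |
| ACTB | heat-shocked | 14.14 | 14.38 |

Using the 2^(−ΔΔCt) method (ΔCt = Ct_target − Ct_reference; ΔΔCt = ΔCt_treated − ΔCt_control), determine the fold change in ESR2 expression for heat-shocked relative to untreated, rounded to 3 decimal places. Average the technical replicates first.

0.083

Mean Ct: ESR2 untreated 22.840; ESR2 heat-shocked 25.695; ACTB untreated 14.995; ACTB heat-shocked 14.260
ΔCt(untreated) = 22.840 − 14.995 = 7.845
ΔCt(heat-shocked) = 25.695 − 14.260 = 11.435
ΔΔCt = 11.435 − 7.845 = 3.590
Fold change = 2^(−3.590) = 0.0830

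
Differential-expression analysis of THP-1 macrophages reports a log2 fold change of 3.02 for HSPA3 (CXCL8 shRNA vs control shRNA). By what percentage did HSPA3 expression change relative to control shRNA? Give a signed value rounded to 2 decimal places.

711.17%

Fold change = 2^(3.02) = 8.1117
Percent change = (FC − 1) × 100% = (8.1117 − 1) × 100 = 711.17%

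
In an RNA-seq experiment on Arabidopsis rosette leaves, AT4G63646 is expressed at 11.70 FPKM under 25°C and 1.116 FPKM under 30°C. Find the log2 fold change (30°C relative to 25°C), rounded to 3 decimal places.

Fold change = 1.116 / 11.70 = 0.0954
log2(0.0954) = -3.3901

-3.390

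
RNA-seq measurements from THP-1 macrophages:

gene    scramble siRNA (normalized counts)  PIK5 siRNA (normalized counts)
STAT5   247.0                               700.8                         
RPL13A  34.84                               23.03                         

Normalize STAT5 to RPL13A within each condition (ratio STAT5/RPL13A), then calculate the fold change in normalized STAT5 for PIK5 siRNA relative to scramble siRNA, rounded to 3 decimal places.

STAT5/RPL13A (scramble siRNA) = 247.0 / 34.84 = 7.0896
STAT5/RPL13A (PIK5 siRNA) = 700.8 / 23.03 = 30.43
Fold change = 30.43 / 7.0896 = 4.2922

4.292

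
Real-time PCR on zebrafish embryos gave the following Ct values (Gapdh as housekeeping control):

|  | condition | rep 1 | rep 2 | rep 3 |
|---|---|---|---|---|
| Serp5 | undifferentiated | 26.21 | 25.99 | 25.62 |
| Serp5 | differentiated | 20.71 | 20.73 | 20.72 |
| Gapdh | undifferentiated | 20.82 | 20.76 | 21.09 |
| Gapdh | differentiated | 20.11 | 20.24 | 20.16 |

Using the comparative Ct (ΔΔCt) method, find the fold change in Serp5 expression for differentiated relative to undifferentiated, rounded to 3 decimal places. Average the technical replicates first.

Mean Ct: Serp5 undifferentiated 25.940; Serp5 differentiated 20.720; Gapdh undifferentiated 20.890; Gapdh differentiated 20.170
ΔCt(undifferentiated) = 25.940 − 20.890 = 5.050
ΔCt(differentiated) = 20.720 − 20.170 = 0.550
ΔΔCt = 0.550 − 5.050 = -4.500
Fold change = 2^(−(-4.500)) = 2^4.500 = 22.6274

22.627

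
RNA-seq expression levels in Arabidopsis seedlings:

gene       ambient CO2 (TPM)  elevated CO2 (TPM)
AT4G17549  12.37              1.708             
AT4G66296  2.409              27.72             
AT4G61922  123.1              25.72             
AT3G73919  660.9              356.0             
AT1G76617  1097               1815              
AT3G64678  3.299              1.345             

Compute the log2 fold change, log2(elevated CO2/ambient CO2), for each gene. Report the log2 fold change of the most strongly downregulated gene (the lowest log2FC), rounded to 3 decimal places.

log2(1.708/12.37) = -2.856  (AT4G17549)
log2(27.72/2.409) = 3.524  (AT4G66296)
log2(25.72/123.1) = -2.259  (AT4G61922)
log2(356.0/660.9) = -0.893  (AT3G73919)
log2(1815/1097) = 0.726  (AT1G76617)
log2(1.345/3.299) = -1.294  (AT3G64678)
AT4G17549 is most strongly downregulated.

-2.856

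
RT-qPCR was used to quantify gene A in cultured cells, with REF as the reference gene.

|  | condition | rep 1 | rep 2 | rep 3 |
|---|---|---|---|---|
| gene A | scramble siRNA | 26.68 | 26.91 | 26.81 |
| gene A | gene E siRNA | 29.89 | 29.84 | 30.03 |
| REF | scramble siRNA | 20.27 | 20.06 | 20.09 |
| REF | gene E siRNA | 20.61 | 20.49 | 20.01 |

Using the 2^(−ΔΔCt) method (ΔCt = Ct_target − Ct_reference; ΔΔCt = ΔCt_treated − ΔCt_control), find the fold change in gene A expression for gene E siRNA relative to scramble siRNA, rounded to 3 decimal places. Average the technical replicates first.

Mean Ct: gene A scramble siRNA 26.800; gene A gene E siRNA 29.920; REF scramble siRNA 20.140; REF gene E siRNA 20.370
ΔCt(scramble siRNA) = 26.800 − 20.140 = 6.660
ΔCt(gene E siRNA) = 29.920 − 20.370 = 9.550
ΔΔCt = 9.550 − 6.660 = 2.890
Fold change = 2^(−2.890) = 0.1349

0.135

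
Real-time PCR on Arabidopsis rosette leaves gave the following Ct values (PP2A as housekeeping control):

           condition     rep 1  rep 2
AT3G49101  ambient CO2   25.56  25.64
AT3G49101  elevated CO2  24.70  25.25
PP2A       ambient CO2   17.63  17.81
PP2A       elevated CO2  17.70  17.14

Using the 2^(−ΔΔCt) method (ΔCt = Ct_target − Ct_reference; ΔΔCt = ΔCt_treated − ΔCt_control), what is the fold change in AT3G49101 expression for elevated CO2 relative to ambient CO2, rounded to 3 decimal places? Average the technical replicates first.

Mean Ct: AT3G49101 ambient CO2 25.600; AT3G49101 elevated CO2 24.975; PP2A ambient CO2 17.720; PP2A elevated CO2 17.420
ΔCt(ambient CO2) = 25.600 − 17.720 = 7.880
ΔCt(elevated CO2) = 24.975 − 17.420 = 7.555
ΔΔCt = 7.555 − 7.880 = -0.325
Fold change = 2^(−(-0.325)) = 2^0.325 = 1.2527

1.253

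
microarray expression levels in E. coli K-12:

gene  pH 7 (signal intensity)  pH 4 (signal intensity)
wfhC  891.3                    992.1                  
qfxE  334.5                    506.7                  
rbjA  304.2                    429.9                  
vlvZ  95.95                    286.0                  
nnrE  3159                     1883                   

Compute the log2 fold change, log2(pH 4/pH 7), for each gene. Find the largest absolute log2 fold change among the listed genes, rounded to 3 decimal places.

log2(992.1/891.3) = 0.155  (wfhC)
log2(506.7/334.5) = 0.599  (qfxE)
log2(429.9/304.2) = 0.499  (rbjA)
log2(286.0/95.95) = 1.576  (vlvZ)
log2(1883/3159) = -0.746  (nnrE)
The largest magnitude belongs to vlvZ.

1.576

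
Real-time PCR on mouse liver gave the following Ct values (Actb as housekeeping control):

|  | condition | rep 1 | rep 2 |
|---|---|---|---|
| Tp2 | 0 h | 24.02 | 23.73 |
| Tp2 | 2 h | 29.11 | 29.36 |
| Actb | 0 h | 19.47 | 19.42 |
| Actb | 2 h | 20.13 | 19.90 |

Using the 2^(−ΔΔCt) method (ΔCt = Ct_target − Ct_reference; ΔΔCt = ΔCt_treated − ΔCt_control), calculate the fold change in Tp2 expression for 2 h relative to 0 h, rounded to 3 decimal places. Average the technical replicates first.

Mean Ct: Tp2 0 h 23.875; Tp2 2 h 29.235; Actb 0 h 19.445; Actb 2 h 20.015
ΔCt(0 h) = 23.875 − 19.445 = 4.430
ΔCt(2 h) = 29.235 − 20.015 = 9.220
ΔΔCt = 9.220 − 4.430 = 4.790
Fold change = 2^(−4.790) = 0.0361

0.036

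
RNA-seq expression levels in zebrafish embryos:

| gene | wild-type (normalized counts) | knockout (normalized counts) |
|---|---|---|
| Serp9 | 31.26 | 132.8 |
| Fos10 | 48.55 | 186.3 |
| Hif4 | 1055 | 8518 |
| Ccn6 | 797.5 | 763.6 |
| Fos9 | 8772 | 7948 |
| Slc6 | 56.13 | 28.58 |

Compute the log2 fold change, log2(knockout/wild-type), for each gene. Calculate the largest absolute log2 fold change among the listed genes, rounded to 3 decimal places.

log2(132.8/31.26) = 2.087  (Serp9)
log2(186.3/48.55) = 1.940  (Fos10)
log2(8518/1055) = 3.013  (Hif4)
log2(763.6/797.5) = -0.063  (Ccn6)
log2(7948/8772) = -0.142  (Fos9)
log2(28.58/56.13) = -0.974  (Slc6)
The largest magnitude belongs to Hif4.

3.013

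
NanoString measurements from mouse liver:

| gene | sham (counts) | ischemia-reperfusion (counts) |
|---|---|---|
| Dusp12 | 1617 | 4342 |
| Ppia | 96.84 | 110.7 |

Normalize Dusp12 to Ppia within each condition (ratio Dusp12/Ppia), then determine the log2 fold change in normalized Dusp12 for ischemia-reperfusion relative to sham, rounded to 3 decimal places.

1.232

Dusp12/Ppia (sham) = 1617 / 96.84 = 16.698
Dusp12/Ppia (ischemia-reperfusion) = 4342 / 110.7 = 39.223
Fold change = 39.223 / 16.698 = 2.3490
log2(2.3490) = 1.2321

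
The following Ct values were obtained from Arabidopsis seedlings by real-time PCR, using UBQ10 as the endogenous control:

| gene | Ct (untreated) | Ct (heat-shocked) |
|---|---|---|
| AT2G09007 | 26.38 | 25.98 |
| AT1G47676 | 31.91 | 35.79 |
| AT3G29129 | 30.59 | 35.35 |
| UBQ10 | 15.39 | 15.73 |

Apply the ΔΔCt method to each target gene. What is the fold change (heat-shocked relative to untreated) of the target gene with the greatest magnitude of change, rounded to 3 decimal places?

AT2G09007: ΔΔCt = (25.98−15.73) − (26.38−15.39) = 10.25 − 10.99 = -0.74; fold change = 2^0.74 = 1.670
AT1G47676: ΔΔCt = (35.79−15.73) − (31.91−15.39) = 20.06 − 16.52 = 3.54; fold change = 2^-3.54 = 0.086
AT3G29129: ΔΔCt = (35.35−15.73) − (30.59−15.39) = 19.62 − 15.20 = 4.42; fold change = 2^-4.42 = 0.047
AT3G29129 has the largest |ΔΔCt| = 4.42.

0.047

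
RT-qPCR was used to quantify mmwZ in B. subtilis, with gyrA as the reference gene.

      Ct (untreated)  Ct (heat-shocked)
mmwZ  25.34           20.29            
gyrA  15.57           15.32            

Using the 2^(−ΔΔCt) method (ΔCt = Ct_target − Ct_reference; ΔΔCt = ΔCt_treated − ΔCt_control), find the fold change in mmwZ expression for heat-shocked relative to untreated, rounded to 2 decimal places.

27.86

ΔCt(untreated) = 25.340 − 15.570 = 9.770
ΔCt(heat-shocked) = 20.290 − 15.320 = 4.970
ΔΔCt = 4.970 − 9.770 = -4.800
Fold change = 2^(−(-4.800)) = 2^4.800 = 27.858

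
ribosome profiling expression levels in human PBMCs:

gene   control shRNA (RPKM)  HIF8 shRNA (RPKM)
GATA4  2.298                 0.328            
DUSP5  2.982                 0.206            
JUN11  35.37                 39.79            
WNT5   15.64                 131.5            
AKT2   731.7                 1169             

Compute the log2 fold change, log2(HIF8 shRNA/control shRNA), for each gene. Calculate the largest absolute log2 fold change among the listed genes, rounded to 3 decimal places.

3.856

log2(0.328/2.298) = -2.809  (GATA4)
log2(0.206/2.982) = -3.856  (DUSP5)
log2(39.79/35.37) = 0.170  (JUN11)
log2(131.5/15.64) = 3.072  (WNT5)
log2(1169/731.7) = 0.676  (AKT2)
The largest magnitude belongs to DUSP5.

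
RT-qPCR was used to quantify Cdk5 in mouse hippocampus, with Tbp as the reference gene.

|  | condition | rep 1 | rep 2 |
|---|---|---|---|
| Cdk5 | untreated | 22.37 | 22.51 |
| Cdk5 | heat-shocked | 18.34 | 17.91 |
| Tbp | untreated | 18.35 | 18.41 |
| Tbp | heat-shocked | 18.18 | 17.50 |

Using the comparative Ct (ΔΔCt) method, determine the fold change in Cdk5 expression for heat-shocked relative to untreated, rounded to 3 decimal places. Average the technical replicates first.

13.690

Mean Ct: Cdk5 untreated 22.440; Cdk5 heat-shocked 18.125; Tbp untreated 18.380; Tbp heat-shocked 17.840
ΔCt(untreated) = 22.440 − 18.380 = 4.060
ΔCt(heat-shocked) = 18.125 − 17.840 = 0.285
ΔΔCt = 0.285 − 4.060 = -3.775
Fold change = 2^(−(-3.775)) = 2^3.775 = 13.6895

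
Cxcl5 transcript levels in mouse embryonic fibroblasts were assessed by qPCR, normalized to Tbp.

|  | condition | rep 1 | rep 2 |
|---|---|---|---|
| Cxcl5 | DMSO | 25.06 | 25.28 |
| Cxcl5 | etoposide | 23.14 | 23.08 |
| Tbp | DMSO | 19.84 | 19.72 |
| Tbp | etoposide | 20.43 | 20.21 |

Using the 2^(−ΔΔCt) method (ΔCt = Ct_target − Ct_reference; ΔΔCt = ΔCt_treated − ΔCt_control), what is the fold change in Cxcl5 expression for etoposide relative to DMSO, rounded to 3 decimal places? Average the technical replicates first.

6.063

Mean Ct: Cxcl5 DMSO 25.170; Cxcl5 etoposide 23.110; Tbp DMSO 19.780; Tbp etoposide 20.320
ΔCt(DMSO) = 25.170 − 19.780 = 5.390
ΔCt(etoposide) = 23.110 − 20.320 = 2.790
ΔΔCt = 2.790 − 5.390 = -2.600
Fold change = 2^(−(-2.600)) = 2^2.600 = 6.0629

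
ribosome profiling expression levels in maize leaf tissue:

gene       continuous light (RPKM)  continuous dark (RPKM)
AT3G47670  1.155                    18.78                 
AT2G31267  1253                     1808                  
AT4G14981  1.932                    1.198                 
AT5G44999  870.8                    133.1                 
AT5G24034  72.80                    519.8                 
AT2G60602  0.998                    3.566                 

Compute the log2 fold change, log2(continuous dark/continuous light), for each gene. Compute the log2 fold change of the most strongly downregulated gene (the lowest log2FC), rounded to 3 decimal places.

log2(18.78/1.155) = 4.023  (AT3G47670)
log2(1808/1253) = 0.529  (AT2G31267)
log2(1.198/1.932) = -0.689  (AT4G14981)
log2(133.1/870.8) = -2.710  (AT5G44999)
log2(519.8/72.80) = 2.836  (AT5G24034)
log2(3.566/0.998) = 1.837  (AT2G60602)
AT5G44999 is most strongly downregulated.

-2.710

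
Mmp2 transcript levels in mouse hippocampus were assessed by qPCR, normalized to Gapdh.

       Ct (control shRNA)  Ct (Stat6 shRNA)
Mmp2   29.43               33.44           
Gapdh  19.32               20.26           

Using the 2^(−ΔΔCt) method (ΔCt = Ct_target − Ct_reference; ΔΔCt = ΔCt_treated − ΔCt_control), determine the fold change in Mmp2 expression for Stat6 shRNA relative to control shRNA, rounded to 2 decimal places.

0.12

ΔCt(control shRNA) = 29.430 − 19.320 = 10.110
ΔCt(Stat6 shRNA) = 33.440 − 20.260 = 13.180
ΔΔCt = 13.180 − 10.110 = 3.070
Fold change = 2^(−3.070) = 0.119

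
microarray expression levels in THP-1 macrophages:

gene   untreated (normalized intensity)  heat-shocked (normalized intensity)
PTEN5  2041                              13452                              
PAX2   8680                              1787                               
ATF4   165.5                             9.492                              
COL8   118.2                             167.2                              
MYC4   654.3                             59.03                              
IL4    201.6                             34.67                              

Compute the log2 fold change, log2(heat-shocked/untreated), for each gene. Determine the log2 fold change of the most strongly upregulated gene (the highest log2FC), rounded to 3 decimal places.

log2(13452/2041) = 2.720  (PTEN5)
log2(1787/8680) = -2.280  (PAX2)
log2(9.492/165.5) = -4.124  (ATF4)
log2(167.2/118.2) = 0.500  (COL8)
log2(59.03/654.3) = -3.470  (MYC4)
log2(34.67/201.6) = -2.540  (IL4)
PTEN5 is most strongly upregulated.

2.720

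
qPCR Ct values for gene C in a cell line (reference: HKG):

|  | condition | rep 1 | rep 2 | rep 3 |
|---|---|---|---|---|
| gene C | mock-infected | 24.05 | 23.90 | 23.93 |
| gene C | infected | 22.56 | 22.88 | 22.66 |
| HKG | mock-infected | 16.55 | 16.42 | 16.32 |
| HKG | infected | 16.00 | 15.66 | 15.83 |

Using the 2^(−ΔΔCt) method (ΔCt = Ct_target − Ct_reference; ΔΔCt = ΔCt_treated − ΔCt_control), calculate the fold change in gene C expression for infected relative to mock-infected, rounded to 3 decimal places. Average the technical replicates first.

Mean Ct: gene C mock-infected 23.960; gene C infected 22.700; HKG mock-infected 16.430; HKG infected 15.830
ΔCt(mock-infected) = 23.960 − 16.430 = 7.530
ΔCt(infected) = 22.700 − 15.830 = 6.870
ΔΔCt = 6.870 − 7.530 = -0.660
Fold change = 2^(−(-0.660)) = 2^0.660 = 1.5801

1.580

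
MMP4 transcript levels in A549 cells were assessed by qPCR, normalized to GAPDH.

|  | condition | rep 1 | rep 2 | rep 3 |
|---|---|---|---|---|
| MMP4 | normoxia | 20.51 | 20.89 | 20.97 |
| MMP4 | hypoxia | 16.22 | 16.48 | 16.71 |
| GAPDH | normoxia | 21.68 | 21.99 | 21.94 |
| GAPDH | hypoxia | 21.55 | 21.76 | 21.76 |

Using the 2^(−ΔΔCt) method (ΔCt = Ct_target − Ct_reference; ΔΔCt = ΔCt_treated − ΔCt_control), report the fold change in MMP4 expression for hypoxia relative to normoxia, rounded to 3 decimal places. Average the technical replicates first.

17.630

Mean Ct: MMP4 normoxia 20.790; MMP4 hypoxia 16.470; GAPDH normoxia 21.870; GAPDH hypoxia 21.690
ΔCt(normoxia) = 20.790 − 21.870 = -1.080
ΔCt(hypoxia) = 16.470 − 21.690 = -5.220
ΔΔCt = -5.220 − (-1.080) = -4.140
Fold change = 2^(−(-4.140)) = 2^4.140 = 17.6305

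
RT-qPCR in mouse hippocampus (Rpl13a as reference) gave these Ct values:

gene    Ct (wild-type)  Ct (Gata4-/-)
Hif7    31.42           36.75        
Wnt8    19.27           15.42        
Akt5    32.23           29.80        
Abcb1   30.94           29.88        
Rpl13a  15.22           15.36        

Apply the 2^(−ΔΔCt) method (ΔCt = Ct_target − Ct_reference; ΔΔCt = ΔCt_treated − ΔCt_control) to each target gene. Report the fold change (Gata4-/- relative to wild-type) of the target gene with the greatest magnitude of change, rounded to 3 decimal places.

Hif7: ΔΔCt = (36.75−15.36) − (31.42−15.22) = 21.39 − 16.20 = 5.19; fold change = 2^-5.19 = 0.027
Wnt8: ΔΔCt = (15.42−15.36) − (19.27−15.22) = 0.06 − 4.05 = -3.99; fold change = 2^3.99 = 15.889
Akt5: ΔΔCt = (29.80−15.36) − (32.23−15.22) = 14.44 − 17.01 = -2.57; fold change = 2^2.57 = 5.938
Abcb1: ΔΔCt = (29.88−15.36) − (30.94−15.22) = 14.52 − 15.72 = -1.20; fold change = 2^1.20 = 2.297
Hif7 has the largest |ΔΔCt| = 5.19.

0.027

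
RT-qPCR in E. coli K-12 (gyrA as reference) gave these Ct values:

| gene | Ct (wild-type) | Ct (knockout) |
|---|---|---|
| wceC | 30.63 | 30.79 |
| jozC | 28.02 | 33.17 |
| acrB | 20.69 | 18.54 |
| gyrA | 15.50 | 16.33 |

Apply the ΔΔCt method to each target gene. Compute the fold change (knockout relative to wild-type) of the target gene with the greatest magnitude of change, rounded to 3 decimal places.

0.050

wceC: ΔΔCt = (30.79−16.33) − (30.63−15.50) = 14.46 − 15.13 = -0.67; fold change = 2^0.67 = 1.591
jozC: ΔΔCt = (33.17−16.33) − (28.02−15.50) = 16.84 − 12.52 = 4.32; fold change = 2^-4.32 = 0.050
acrB: ΔΔCt = (18.54−16.33) − (20.69−15.50) = 2.21 − 5.19 = -2.98; fold change = 2^2.98 = 7.890
jozC has the largest |ΔΔCt| = 4.32.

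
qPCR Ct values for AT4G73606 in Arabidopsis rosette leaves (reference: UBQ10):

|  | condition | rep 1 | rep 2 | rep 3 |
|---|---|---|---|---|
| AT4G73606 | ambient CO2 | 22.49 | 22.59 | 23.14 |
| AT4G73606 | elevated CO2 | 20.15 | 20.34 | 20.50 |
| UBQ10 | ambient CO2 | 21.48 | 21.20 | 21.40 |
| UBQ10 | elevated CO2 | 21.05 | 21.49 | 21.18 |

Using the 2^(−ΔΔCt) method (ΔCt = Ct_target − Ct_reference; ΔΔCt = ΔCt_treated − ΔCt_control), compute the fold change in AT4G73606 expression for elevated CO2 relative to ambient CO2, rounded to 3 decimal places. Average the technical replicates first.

4.891

Mean Ct: AT4G73606 ambient CO2 22.740; AT4G73606 elevated CO2 20.330; UBQ10 ambient CO2 21.360; UBQ10 elevated CO2 21.240
ΔCt(ambient CO2) = 22.740 − 21.360 = 1.380
ΔCt(elevated CO2) = 20.330 − 21.240 = -0.910
ΔΔCt = -0.910 − 1.380 = -2.290
Fold change = 2^(−(-2.290)) = 2^2.290 = 4.8906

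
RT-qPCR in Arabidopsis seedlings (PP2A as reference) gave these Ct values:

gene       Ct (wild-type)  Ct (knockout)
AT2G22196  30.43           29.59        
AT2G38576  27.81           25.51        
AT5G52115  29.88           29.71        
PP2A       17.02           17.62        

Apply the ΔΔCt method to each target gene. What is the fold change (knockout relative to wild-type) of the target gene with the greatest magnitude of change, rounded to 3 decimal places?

AT2G22196: ΔΔCt = (29.59−17.62) − (30.43−17.02) = 11.97 − 13.41 = -1.44; fold change = 2^1.44 = 2.713
AT2G38576: ΔΔCt = (25.51−17.62) − (27.81−17.02) = 7.89 − 10.79 = -2.90; fold change = 2^2.90 = 7.464
AT5G52115: ΔΔCt = (29.71−17.62) − (29.88−17.02) = 12.09 − 12.86 = -0.77; fold change = 2^0.77 = 1.705
AT2G38576 has the largest |ΔΔCt| = 2.90.

7.464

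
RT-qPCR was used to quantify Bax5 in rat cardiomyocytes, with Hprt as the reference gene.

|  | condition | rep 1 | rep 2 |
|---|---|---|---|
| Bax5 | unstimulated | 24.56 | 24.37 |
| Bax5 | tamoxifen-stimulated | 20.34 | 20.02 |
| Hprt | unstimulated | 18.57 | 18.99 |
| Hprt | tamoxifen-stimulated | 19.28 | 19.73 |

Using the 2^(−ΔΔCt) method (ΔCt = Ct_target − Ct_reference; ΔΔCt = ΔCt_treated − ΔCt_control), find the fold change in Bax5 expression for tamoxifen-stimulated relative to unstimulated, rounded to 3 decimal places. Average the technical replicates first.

32.223

Mean Ct: Bax5 unstimulated 24.465; Bax5 tamoxifen-stimulated 20.180; Hprt unstimulated 18.780; Hprt tamoxifen-stimulated 19.505
ΔCt(unstimulated) = 24.465 − 18.780 = 5.685
ΔCt(tamoxifen-stimulated) = 20.180 − 19.505 = 0.675
ΔΔCt = 0.675 − 5.685 = -5.010
Fold change = 2^(−(-5.010)) = 2^5.010 = 32.2226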